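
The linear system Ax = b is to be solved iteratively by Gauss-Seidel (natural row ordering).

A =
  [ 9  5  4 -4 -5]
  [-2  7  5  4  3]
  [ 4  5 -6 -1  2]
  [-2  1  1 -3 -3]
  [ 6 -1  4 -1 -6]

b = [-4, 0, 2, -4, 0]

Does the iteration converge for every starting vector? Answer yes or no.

no

Let D = diag(9, 7, -6, -3, -6); L, U the strict triangles.
T_GS = -(D+L)⁻¹U: row 0 first, T[0,4] = -(-5)/(9) = +0.5556; later rows by forward substitution.
  T[0,:] = [+0.0000 -0.5556 -0.4444 +0.4444 +0.5556]
  T[1,:] = [+0.0000 -0.1587 -0.8413 -0.4444 -0.2698]
  T[2,:] = [+0.0000 -0.5026 -0.9974 -0.2407 +0.4788]
  T[3,:] = [+0.0000 +0.1499 -0.3166 -0.5247 -1.3007]
  T[4,:] = [+0.0000 -0.8892 -0.9164 +0.4455 +1.1365]
eigenvalue magnitudes: 1.4832, 0.7211, 0.7211, 0.0857, 0.0000.
ρ = 1.4832; 1.4832 > 1, so it fails to converge.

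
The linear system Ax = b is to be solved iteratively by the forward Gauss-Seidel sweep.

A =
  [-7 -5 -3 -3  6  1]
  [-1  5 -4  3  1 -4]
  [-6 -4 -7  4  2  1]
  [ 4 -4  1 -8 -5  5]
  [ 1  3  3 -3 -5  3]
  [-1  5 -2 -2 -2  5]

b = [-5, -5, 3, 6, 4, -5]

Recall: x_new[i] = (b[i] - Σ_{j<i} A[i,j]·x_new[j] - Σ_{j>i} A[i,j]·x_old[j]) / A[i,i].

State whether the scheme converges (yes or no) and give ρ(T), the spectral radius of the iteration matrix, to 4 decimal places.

no, ρ = 1.5398

Split A = D + L + U, D = diag(-7, 5, -7, -8, -5, 5).
Gauss-Seidel: T = -(D+L)⁻¹U, row 0 first, T[0,2] = -(-3)/(-7) = -0.4286; later rows by forward substitution.
  T[0,:] = [+0.0000 -0.7143 -0.4286 -0.4286 +0.8571 +0.1429]
  T[1,:] = [+0.0000 -0.1429 +0.7143 -0.6857 -0.0286 +0.8286]
  T[2,:] = [+0.0000 +0.6939 -0.0408 +1.3306 -0.4327 -0.4531]
  T[3,:] = [+0.0000 -0.1990 -0.5765 +0.2949 -0.2362 +0.2255]
  T[4,:] = [+0.0000 +0.3071 +0.6643 +0.1243 +0.0364 +0.7186]
  T[5,:] = [+0.0000 +0.3208 -0.7812 +1.2999 -0.0530 -0.6036]
|roots of det(T-λI)|: 1.5398, 0.9317, 0.9317, 0.4355, 0.0421, 0.0000.
ρ(T) = max|λ| = 1.5398; 1.5398 > 1, so it fails to converge.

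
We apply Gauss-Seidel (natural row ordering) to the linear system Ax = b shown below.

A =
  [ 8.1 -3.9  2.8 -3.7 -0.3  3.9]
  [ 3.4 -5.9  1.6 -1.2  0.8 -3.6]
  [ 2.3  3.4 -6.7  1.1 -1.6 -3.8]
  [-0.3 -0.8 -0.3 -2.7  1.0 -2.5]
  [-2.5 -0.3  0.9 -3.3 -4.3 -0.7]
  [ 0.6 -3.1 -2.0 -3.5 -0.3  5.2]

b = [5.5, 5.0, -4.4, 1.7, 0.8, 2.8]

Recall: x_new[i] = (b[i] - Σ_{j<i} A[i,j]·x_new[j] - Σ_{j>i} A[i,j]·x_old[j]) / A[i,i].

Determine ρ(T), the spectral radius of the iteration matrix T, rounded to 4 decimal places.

1.1698

Split A = D + L + U, D = diag(8.1, -5.9, -6.7, -2.7, -4.3, 5.2).
GS T = -(D+L)⁻¹U: row 0 first, T[0,4] = -(-0.3)/(8.1) = +0.0370; later rows by forward substitution.
  T[0,:] = [+0.0000, +0.4815, -0.3457, +0.4568, +0.0370, -0.4815]
  T[1,:] = [+0.0000, +0.2775, +0.0720, +0.0598, +0.1569, -0.8876]
  T[2,:] = [+0.0000, +0.3061, -0.0821, +0.3514, -0.1465, -1.1829]
  T[3,:] = [+0.0000, -0.1697, +0.0262, -0.1075, +0.3360, -0.4780]
  T[4,:] = [+0.0000, -0.1050, +0.1586, -0.1137, -0.3210, +0.2983]
  T[5,:] = [+0.0000, +0.1073, +0.0780, +0.0392, +0.2406, -1.2331]
|roots of det(T-λI)|: 1.1698, 0.3844, 0.3844, 0.1864, 0.0046, 0.0000.
ρ = 1.1698; 1.1698 > 1, so it fails to converge.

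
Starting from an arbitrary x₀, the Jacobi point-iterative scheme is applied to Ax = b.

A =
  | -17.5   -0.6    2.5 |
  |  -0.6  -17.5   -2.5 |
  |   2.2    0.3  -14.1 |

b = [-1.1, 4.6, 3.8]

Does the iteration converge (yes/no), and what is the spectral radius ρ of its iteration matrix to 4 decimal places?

Split A = D + L + U, D = diag(-17.5, -17.5, -14.1).
Jacobi: T = -D⁻¹(L+U), T[2,1] = -(0.3)/(-14.1) = +0.0213; T[2,2] = 0.
  T[0,:] = [+0.0000, -0.0343, +0.1429]
  T[1,:] = [-0.0343, +0.0000, -0.1429]
  T[2,:] = [+0.1560, +0.0213, +0.0000]
moduli |λ_i(T)| = 0.1569, 0.1227, 0.0343.
spectral radius ρ = 0.1569; 0.1569 < 1 ⇒ converges.

yes, ρ = 0.1569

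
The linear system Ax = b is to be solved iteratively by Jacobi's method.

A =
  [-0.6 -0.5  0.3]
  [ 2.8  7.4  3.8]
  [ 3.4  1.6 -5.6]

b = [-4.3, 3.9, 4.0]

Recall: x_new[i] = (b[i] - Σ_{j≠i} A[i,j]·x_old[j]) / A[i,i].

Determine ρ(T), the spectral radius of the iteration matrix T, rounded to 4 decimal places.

0.8458

Write A = D+L+U with D = diag(-0.6, 7.4, -5.6).
Jacobi: T = -D⁻¹(L+U), T[0,2] = -(0.3)/(-0.6) = +0.5000; T[0,0] = 0.
  T[0,:] = [+0.0000  -0.8333  +0.5000]
  T[1,:] = [-0.3784  +0.0000  -0.5135]
  T[2,:] = [+0.6071  +0.2857  +0.0000]
|roots of det(T-λI)|: 0.8458, 0.4932, 0.4932.
ρ(T) = max|λ| = 0.8458; 0.8458 < 1 ⇒ converges.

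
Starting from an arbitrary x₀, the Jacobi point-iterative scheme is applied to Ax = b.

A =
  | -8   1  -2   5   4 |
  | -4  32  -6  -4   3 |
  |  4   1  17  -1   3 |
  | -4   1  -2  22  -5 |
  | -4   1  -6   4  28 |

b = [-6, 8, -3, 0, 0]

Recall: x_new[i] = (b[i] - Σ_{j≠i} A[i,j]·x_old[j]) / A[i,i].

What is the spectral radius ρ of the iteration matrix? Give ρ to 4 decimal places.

Let D = diag(-8, 32, 17, 22, 28); L, U the strict triangles.
Jacobi: T = -D⁻¹(L+U), T[4,2] = -(-6)/(28) = +0.2143; T[4,4] = 0.
  T[0,:] = [+0.0000 +0.1250 -0.2500 +0.6250 +0.5000]
  T[1,:] = [+0.1250 +0.0000 +0.1875 +0.1250 -0.0938]
  T[2,:] = [-0.2353 -0.0588 +0.0000 +0.0588 -0.1765]
  T[3,:] = [+0.1818 -0.0455 +0.0909 +0.0000 +0.2273]
  T[4,:] = [+0.1429 -0.0357 +0.2143 -0.1429 +0.0000]
|roots of det(T-λI)|: 0.5033, 0.2679, 0.2679, 0.1135, 0.1135.
ρ = 0.5033; 0.5033 < 1: convergent.

0.5033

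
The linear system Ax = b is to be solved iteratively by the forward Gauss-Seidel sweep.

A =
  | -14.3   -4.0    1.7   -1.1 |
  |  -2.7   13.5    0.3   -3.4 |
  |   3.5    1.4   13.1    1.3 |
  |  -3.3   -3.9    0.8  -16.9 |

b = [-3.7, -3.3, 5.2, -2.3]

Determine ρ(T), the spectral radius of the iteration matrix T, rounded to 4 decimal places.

Write A = D+L+U with D = diag(-14.3, 13.5, 13.1, -16.9).
Gauss-Seidel: T = -(D+L)⁻¹U, row 0 first, T[0,2] = -(1.7)/(-14.3) = +0.1189; later rows by forward substitution.
  T[0,:] = [+0.0000  -0.2797  +0.1189  -0.0769]
  T[1,:] = [+0.0000  -0.0559  +0.0016  +0.2365]
  T[2,:] = [+0.0000  +0.0807  -0.0319  -0.1040]
  T[3,:] = [+0.0000  +0.0714  -0.0251  -0.0445]
|roots of det(T-λI)|: 0.1992, 0.0749, 0.0081, 0.0000.
spectral radius ρ = 0.1992; 0.1992 < 1, so it converges for any x₀.

0.1992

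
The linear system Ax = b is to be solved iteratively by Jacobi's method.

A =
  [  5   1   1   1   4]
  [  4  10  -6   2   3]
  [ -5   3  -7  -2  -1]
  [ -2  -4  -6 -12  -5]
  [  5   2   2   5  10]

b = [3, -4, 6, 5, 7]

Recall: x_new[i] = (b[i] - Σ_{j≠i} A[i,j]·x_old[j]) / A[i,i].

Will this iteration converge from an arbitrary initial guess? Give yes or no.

A = D + L + U where D = diag(5, 10, -7, -12, 10).
Jacobi T = -D⁻¹(L+U): T[0,2] = -(1)/(5) = -0.2000; T[0,0] = 0.
  T[0,:] = [+0.0000 -0.2000 -0.2000 -0.2000 -0.8000]
  T[1,:] = [-0.4000 +0.0000 +0.6000 -0.2000 -0.3000]
  T[2,:] = [-0.7143 +0.4286 +0.0000 -0.2857 -0.1429]
  T[3,:] = [-0.1667 -0.3333 -0.5000 +0.0000 -0.4167]
  T[4,:] = [-0.5000 -0.2000 -0.2000 -0.5000 +0.0000]
|λ(T)| sorted: 1.1994, 0.9537, 0.5021, 0.4000, 0.4000.
ρ = 1.1994; 1.1994 > 1, so it fails to converge.

no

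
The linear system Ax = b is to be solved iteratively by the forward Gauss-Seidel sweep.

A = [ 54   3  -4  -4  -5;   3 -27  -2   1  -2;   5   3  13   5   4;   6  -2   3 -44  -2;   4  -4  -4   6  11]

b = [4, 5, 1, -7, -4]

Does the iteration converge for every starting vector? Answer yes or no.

yes

Let D = diag(54, -27, 13, -44, 11); L, U the strict triangles.
T_GS = -(D+L)⁻¹U: row 0 first, T[0,2] = -(-4)/(54) = +0.0741; later rows by forward substitution.
  T[0,:] = [+0.0000 -0.0556 +0.0741 +0.0741 +0.0926]
  T[1,:] = [+0.0000 -0.0062 -0.0658 +0.0453 -0.0638]
  T[2,:] = [+0.0000 +0.0228 -0.0133 -0.4236 -0.3286]
  T[3,:] = [+0.0000 -0.0057 +0.0122 -0.0208 -0.0523]
  T[4,:] = [+0.0000 +0.0294 -0.0624 -0.1531 -0.1478]
moduli |λ_i(T)| = 0.2522, 0.0690, 0.0690, 0.0218, 0.0000.
spectral radius ρ = 0.2522; 0.2522 < 1, so it converges for any x₀.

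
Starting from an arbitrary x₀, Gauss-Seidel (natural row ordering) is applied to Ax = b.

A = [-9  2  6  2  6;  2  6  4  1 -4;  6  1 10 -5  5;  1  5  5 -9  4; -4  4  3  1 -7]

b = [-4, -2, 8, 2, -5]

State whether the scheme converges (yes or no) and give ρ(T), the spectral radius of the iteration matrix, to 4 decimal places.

Diagonal D = diag(-9, 6, 10, -9, -7); L, U strict lower/upper.
Gauss-Seidel: T = -(D+L)⁻¹U, row 0 first, T[0,1] = -(2)/(-9) = +0.2222; later rows by forward substitution.
  T[0,:] = [+0.0000, +0.2222, +0.6667, +0.2222, +0.6667]
  T[1,:] = [+0.0000, -0.0741, -0.8889, -0.2407, +0.4444]
  T[2,:] = [+0.0000, -0.1259, -0.3111, +0.3907, -0.9444]
  T[3,:] = [+0.0000, -0.0864, -0.5926, +0.1080, +0.2407]
  T[4,:] = [+0.0000, -0.2356, -1.1069, -0.0817, -0.4974]
|λ(T)| sorted: 1.4480, 0.4885, 0.4885, 0.0544, 0.0000.
spectral radius ρ = 1.4480; 1.4480 > 1 ⇒ diverges.

no, ρ = 1.4480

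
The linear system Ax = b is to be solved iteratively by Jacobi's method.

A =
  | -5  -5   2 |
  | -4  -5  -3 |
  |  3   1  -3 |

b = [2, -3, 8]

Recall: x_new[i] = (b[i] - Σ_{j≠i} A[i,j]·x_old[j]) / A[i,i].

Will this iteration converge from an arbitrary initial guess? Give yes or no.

A = D + L + U where D = diag(-5, -5, -3).
T_J = -D⁻¹(L+U): T[2,1] = -(1)/(-3) = +0.3333; T[2,2] = 0.
  T[0,:] = [+0.0000  -1.0000  +0.4000]
  T[1,:] = [-0.8000  +0.0000  -0.6000]
  T[2,:] = [+1.0000  +0.3333  +0.0000]
moduli |λ_i(T)| = 1.1894, 0.6440, 0.6440.
ρ(T) = max|λ| = 1.1894; 1.1894 > 1: divergent.

no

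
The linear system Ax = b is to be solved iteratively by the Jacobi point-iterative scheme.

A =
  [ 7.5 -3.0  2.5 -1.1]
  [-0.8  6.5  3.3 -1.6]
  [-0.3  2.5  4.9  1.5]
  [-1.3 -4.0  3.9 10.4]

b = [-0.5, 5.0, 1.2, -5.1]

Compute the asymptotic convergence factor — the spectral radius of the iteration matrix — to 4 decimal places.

0.8368

A = D + L + U where D = diag(7.5, 6.5, 4.9, 10.4).
Jacobi T = -D⁻¹(L+U): T[0,1] = -(-3)/(7.5) = +0.4000; T[0,0] = 0.
  T[0,:] = [+0.0000 +0.4000 -0.3333 +0.1467]
  T[1,:] = [+0.1231 +0.0000 -0.5077 +0.2462]
  T[2,:] = [+0.0612 -0.5102 +0.0000 -0.3061]
  T[3,:] = [+0.1250 +0.3846 -0.3750 +0.0000]
|eigenvalues of T|: 0.8368, 0.5214, 0.2263, 0.0892.
ρ(T) = max|λ| = 0.8368; 0.8368 < 1 ⇒ converges.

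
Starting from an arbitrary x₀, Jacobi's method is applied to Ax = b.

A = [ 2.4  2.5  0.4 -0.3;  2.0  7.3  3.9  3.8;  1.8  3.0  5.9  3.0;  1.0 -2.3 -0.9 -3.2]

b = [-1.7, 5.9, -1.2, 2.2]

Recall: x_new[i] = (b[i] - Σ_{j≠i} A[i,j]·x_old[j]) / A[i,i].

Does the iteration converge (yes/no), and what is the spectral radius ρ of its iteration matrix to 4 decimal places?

Split A = D + L + U, D = diag(2.4, 7.3, 5.9, -3.2).
Jacobi: T = -D⁻¹(L+U), T[3,2] = -(-0.9)/(-3.2) = -0.2812; T[3,3] = 0.
  T[0,:] = [+0.0000  -1.0417  -0.1667  +0.1250]
  T[1,:] = [-0.2740  +0.0000  -0.5342  -0.5205]
  T[2,:] = [-0.3051  -0.5085  +0.0000  -0.5085]
  T[3,:] = [+0.3125  -0.7188  -0.2812  +0.0000]
|λ(T)| sorted: 1.1260, 0.8402, 0.5388, 0.2530.
ρ(T) = max|λ| = 1.1260; 1.1260 > 1 ⇒ diverges.

no, ρ = 1.1260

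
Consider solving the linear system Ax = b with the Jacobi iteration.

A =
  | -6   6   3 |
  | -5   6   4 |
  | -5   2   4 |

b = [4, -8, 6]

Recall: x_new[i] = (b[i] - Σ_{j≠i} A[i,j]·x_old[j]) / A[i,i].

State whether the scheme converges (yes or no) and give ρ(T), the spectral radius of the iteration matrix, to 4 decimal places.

Diagonal D = diag(-6, 6, 4); L, U strict lower/upper.
Jacobi T = -D⁻¹(L+U): T[2,1] = -(2)/(4) = -0.5000; T[2,2] = 0.
  T[0,:] = [+0.0000 +1.0000 +0.5000]
  T[1,:] = [+0.8333 +0.0000 -0.6667]
  T[2,:] = [+1.2500 -0.5000 +0.0000]
eigenvalue magnitudes: 1.5673, 0.8153, 0.8153.
ρ = 1.5673; 1.5673 > 1: divergent.

no, ρ = 1.5673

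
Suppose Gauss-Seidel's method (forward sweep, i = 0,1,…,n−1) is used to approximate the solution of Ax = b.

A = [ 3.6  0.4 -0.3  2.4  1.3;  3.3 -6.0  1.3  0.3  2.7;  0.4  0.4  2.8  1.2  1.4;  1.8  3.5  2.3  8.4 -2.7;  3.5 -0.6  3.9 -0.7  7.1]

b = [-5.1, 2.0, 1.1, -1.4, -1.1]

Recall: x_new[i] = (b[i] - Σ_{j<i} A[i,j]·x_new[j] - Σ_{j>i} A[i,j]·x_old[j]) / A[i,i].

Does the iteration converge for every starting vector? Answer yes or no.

A = D + L + U where D = diag(3.6, -6, 2.8, 8.4, 7.1).
GS T = -(D+L)⁻¹U: row 0 first, T[0,2] = -(-0.3)/(3.6) = +0.0833; later rows by forward substitution.
  T[0,:] = [+0.0000 -0.1111 +0.0833 -0.6667 -0.3611]
  T[1,:] = [+0.0000 -0.0611 +0.2625 -0.3167 +0.2514]
  T[2,:] = [+0.0000 +0.0246 -0.0494 -0.2881 -0.4843]
  T[3,:] = [+0.0000 +0.0425 -0.1137 +0.3537 +0.4267]
  T[4,:] = [+0.0000 +0.0403 -0.0030 +0.4950 +0.5074]
eigenvalue magnitudes: 0.9315, 0.1581, 0.1581, 0.0702, 0.0000.
ρ(T) = max|λ| = 0.9315; 0.9315 < 1 ⇒ converges.

yes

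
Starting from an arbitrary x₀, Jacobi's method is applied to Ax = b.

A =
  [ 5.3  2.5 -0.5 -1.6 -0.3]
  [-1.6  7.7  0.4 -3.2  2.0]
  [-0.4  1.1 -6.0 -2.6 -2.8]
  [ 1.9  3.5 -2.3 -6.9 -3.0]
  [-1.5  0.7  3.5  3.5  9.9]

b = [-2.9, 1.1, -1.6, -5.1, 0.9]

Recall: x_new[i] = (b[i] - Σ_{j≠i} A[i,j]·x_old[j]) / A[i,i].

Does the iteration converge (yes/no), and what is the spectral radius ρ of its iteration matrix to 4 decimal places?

yes, ρ = 0.8629

Diagonal D = diag(5.3, 7.7, -6, -6.9, 9.9); L, U strict lower/upper.
Jacobi: T = -D⁻¹(L+U), T[4,3] = -(3.5)/(9.9) = -0.3535; T[4,4] = 0.
  T[0,:] = [+0.0000  -0.4717  +0.0943  +0.3019  +0.0566]
  T[1,:] = [+0.2078  +0.0000  -0.0519  +0.4156  -0.2597]
  T[2,:] = [-0.0667  +0.1833  +0.0000  -0.4333  -0.4667]
  T[3,:] = [+0.2754  +0.5072  -0.3333  +0.0000  -0.4348]
  T[4,:] = [+0.1515  -0.0707  -0.3535  -0.3535  +0.0000]
moduli |λ_i(T)| = 0.8629, 0.6582, 0.3917, 0.1139, 0.1139.
spectral radius ρ = 0.8629; 0.8629 < 1 ⇒ converges.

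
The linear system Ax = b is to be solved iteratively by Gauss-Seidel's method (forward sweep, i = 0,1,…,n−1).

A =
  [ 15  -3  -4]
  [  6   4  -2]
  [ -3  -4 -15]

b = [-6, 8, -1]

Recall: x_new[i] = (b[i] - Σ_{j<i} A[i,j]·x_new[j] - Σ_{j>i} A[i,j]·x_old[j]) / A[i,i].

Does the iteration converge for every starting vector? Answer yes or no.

yes

Write A = D+L+U with D = diag(15, 4, -15).
GS T = -(D+L)⁻¹U: row 0 first, T[0,2] = -(-4)/(15) = +0.2667; later rows by forward substitution.
  T[0,:] = [+0.0000  +0.2000  +0.2667]
  T[1,:] = [+0.0000  -0.3000  +0.1000]
  T[2,:] = [+0.0000  +0.0400  -0.0800]
|roots of det(T-λI)|: 0.3169, 0.0631, 0.0000.
ρ = 0.3169; 0.3169 < 1 ⇒ converges.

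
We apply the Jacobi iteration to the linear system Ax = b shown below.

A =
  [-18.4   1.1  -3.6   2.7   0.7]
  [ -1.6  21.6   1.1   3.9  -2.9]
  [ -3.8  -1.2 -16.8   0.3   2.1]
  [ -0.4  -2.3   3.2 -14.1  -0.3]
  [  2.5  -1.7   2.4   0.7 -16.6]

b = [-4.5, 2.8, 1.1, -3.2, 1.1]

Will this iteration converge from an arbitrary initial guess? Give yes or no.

yes

Diagonal D = diag(-18.4, 21.6, -16.8, -14.1, -16.6); L, U strict lower/upper.
Jacobi T = -D⁻¹(L+U): T[3,4] = -(-0.3)/(-14.1) = -0.0213; T[3,3] = 0.
  T[0,:] = [+0.0000, +0.0598, -0.1957, +0.1467, +0.0380]
  T[1,:] = [+0.0741, +0.0000, -0.0509, -0.1806, +0.1343]
  T[2,:] = [-0.2262, -0.0714, +0.0000, +0.0179, +0.1250]
  T[3,:] = [-0.0284, -0.1631, +0.2270, +0.0000, -0.0213]
  T[4,:] = [+0.1506, -0.1024, +0.1446, +0.0422, +0.0000]
eigenvalue magnitudes: 0.3353, 0.2024, 0.1182, 0.1182, 0.0875.
ρ(T) = max|λ| = 0.3353; 0.3353 < 1, so it converges for any x₀.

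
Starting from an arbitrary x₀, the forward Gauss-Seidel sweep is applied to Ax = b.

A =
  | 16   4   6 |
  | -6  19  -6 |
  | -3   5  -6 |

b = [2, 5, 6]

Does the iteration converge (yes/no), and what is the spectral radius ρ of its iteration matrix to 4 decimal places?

yes, ρ = 0.3776

A = D + L + U where D = diag(16, 19, -6).
GS T = -(D+L)⁻¹U: row 0 first, T[0,1] = -(4)/(16) = -0.2500; later rows by forward substitution.
  T[0,:] = [+0.0000  -0.2500  -0.3750]
  T[1,:] = [+0.0000  -0.0789  +0.1974]
  T[2,:] = [+0.0000  +0.0592  +0.3520]
|roots of det(T-λI)|: 0.3776, 0.1045, 0.0000.
ρ(T) = max|λ| = 0.3776; 0.3776 < 1 ⇒ converges.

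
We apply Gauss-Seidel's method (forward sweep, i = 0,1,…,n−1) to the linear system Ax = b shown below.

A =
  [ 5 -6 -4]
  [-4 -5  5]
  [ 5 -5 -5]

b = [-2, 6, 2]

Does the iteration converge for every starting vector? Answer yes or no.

no

Diagonal D = diag(5, -5, -5); L, U strict lower/upper.
T_GS = -(D+L)⁻¹U: row 0 first, T[0,1] = -(-6)/(5) = +1.2000; later rows by forward substitution.
  T[0,:] = [+0.0000  +1.2000  +0.8000]
  T[1,:] = [+0.0000  -0.9600  +0.3600]
  T[2,:] = [+0.0000  +2.1600  +0.4400]
|λ(T)| sorted: 1.3859, 0.8659, 0.0000.
spectral radius ρ = 1.3859; 1.3859 > 1 ⇒ diverges.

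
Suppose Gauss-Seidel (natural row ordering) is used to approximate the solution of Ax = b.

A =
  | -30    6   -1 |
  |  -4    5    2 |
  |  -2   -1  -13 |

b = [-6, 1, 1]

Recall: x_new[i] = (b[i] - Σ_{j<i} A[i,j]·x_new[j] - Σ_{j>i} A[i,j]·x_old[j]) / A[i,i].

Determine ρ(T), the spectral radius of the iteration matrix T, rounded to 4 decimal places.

Write A = D+L+U with D = diag(-30, 5, -13).
Gauss-Seidel: T = -(D+L)⁻¹U, row 0 first, T[0,1] = -(6)/(-30) = +0.2000; later rows by forward substitution.
  T[0,:] = [+0.0000, +0.2000, -0.0333]
  T[1,:] = [+0.0000, +0.1600, -0.4267]
  T[2,:] = [+0.0000, -0.0431, +0.0379]
eigenvalue magnitudes: 0.2476, 0.0497, 0.0000.
spectral radius ρ = 0.2476; 0.2476 < 1 ⇒ converges.

0.2476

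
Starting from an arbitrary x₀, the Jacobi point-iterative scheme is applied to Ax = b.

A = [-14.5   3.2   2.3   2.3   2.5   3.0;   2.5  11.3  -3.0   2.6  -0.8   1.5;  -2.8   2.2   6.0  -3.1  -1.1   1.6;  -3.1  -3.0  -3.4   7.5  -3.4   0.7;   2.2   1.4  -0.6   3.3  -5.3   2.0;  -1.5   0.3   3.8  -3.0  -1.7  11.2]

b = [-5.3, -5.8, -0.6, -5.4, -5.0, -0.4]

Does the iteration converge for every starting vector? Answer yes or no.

Let D = diag(-14.5, 11.3, 6, 7.5, -5.3, 11.2); L, U the strict triangles.
Jacobi T = -D⁻¹(L+U): T[4,0] = -(2.2)/(-5.3) = +0.4151; T[4,4] = 0.
  T[0,:] = [+0.0000, +0.2207, +0.1586, +0.1586, +0.1724, +0.2069]
  T[1,:] = [-0.2212, +0.0000, +0.2655, -0.2301, +0.0708, -0.1327]
  T[2,:] = [+0.4667, -0.3667, +0.0000, +0.5167, +0.1833, -0.2667]
  T[3,:] = [+0.4133, +0.4000, +0.4533, +0.0000, +0.4533, -0.0933]
  T[4,:] = [+0.4151, +0.2642, -0.1132, +0.6226, +0.0000, +0.3774]
  T[5,:] = [+0.1339, -0.0268, -0.3393, +0.2679, +0.1518, +0.0000]
|roots of det(T-λI)|: 0.9469, 0.4727, 0.3873, 0.3873, 0.1733, 0.1733.
spectral radius ρ = 0.9469; 0.9469 < 1, so it converges for any x₀.

yes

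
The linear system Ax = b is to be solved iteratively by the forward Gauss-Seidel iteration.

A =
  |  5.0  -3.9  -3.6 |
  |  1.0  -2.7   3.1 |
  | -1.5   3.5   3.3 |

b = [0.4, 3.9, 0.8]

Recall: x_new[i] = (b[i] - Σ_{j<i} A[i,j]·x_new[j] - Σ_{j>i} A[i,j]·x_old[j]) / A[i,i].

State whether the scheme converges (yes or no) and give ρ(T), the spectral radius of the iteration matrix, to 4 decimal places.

no, ρ = 1.2185

A = D + L + U where D = diag(5, -2.7, 3.3).
Gauss-Seidel: T = -(D+L)⁻¹U, row 0 first, T[0,2] = -(-3.6)/(5) = +0.7200; later rows by forward substitution.
  T[0,:] = [+0.0000  +0.7800  +0.7200]
  T[1,:] = [+0.0000  +0.2889  +1.4148]
  T[2,:] = [+0.0000  +0.0481  -1.1733]
moduli |λ_i(T)| = 1.2185, 0.3341, 0.0000.
spectral radius ρ = 1.2185; 1.2185 > 1, so it fails to converge.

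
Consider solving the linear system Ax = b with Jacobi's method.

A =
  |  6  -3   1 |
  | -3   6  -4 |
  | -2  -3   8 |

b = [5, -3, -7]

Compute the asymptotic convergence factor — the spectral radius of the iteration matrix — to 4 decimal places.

0.7279

Let D = diag(6, 6, 8); L, U the strict triangles.
Jacobi T = -D⁻¹(L+U): T[2,1] = -(-3)/(8) = +0.3750; T[2,2] = 0.
  T[0,:] = [+0.0000  +0.5000  -0.1667]
  T[1,:] = [+0.5000  +0.0000  +0.6667]
  T[2,:] = [+0.2500  +0.3750  +0.0000]
|eigenvalues of T|: 0.7279, 0.6108, 0.1171.
spectral radius ρ = 0.7279; 0.7279 < 1: convergent.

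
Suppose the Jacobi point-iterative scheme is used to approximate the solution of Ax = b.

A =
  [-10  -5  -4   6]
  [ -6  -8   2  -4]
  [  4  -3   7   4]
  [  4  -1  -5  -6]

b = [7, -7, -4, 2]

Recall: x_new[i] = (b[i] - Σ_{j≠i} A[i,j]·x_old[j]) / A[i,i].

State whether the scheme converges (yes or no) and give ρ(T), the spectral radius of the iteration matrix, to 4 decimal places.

A = D + L + U where D = diag(-10, -8, 7, -6).
Jacobi T = -D⁻¹(L+U): T[1,3] = -(-4)/(-8) = -0.5000; T[1,1] = 0.
  T[0,:] = [+0.0000 -0.5000 -0.4000 +0.6000]
  T[1,:] = [-0.7500 +0.0000 +0.2500 -0.5000]
  T[2,:] = [-0.5714 +0.4286 +0.0000 -0.5714]
  T[3,:] = [+0.6667 -0.1667 -0.8333 +0.0000]
|roots of det(T-λI)|: 1.5619, 0.7437, 0.4896, 0.3286.
ρ(T) = max|λ| = 1.5619; 1.5619 > 1, so it fails to converge.

no, ρ = 1.5619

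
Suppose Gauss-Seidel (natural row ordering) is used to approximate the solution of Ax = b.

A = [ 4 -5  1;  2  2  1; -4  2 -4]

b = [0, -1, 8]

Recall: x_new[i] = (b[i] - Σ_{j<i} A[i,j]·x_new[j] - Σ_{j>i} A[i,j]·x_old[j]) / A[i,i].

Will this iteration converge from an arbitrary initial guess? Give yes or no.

no

Diagonal D = diag(4, 2, -4); L, U strict lower/upper.
GS T = -(D+L)⁻¹U: row 0 first, T[0,1] = -(-5)/(4) = +1.2500; later rows by forward substitution.
  T[0,:] = [+0.0000, +1.2500, -0.2500]
  T[1,:] = [+0.0000, -1.2500, -0.2500]
  T[2,:] = [+0.0000, -1.8750, +0.1250]
eigenvalue magnitudes: 1.5328, 0.4078, 0.0000.
ρ(T) = max|λ| = 1.5328; 1.5328 > 1: divergent.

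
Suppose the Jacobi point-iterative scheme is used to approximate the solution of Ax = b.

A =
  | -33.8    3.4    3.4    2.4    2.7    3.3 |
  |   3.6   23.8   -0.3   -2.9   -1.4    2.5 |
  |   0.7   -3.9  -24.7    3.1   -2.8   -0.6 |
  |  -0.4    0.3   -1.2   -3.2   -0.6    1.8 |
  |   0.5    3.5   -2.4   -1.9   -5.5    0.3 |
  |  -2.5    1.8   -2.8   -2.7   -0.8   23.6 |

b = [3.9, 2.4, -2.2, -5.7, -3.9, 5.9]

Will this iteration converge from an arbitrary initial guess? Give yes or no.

Let D = diag(-33.8, 23.8, -24.7, -3.2, -5.5, 23.6); L, U the strict triangles.
T_J = -D⁻¹(L+U): T[5,2] = -(-2.8)/(23.6) = +0.1186; T[5,5] = 0.
  T[0,:] = [+0.0000, +0.1006, +0.1006, +0.0710, +0.0799, +0.0976]
  T[1,:] = [-0.1513, +0.0000, +0.0126, +0.1218, +0.0588, -0.1050]
  T[2,:] = [+0.0283, -0.1579, +0.0000, +0.1255, -0.1134, -0.0243]
  T[3,:] = [-0.1250, +0.0938, -0.3750, +0.0000, -0.1875, +0.5625]
  T[4,:] = [+0.0909, +0.6364, -0.4364, -0.3455, +0.0000, +0.0545]
  T[5,:] = [+0.1059, -0.0763, +0.1186, +0.1144, +0.0339, +0.0000]
moduli |λ_i(T)| = 0.4744, 0.3523, 0.2013, 0.1687, 0.1687, 0.1569.
ρ(T) = max|λ| = 0.4744; 0.4744 < 1, so it converges for any x₀.

yes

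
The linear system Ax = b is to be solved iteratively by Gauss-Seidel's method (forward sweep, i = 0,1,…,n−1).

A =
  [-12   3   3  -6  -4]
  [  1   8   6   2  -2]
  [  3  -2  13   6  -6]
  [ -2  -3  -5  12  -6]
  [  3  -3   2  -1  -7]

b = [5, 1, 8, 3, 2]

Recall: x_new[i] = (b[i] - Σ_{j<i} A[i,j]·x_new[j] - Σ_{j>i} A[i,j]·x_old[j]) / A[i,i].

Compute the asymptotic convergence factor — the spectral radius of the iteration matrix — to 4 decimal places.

Let D = diag(-12, 8, 13, 12, -7); L, U the strict triangles.
Gauss-Seidel: T = -(D+L)⁻¹U, row 0 first, T[0,2] = -(3)/(-12) = +0.2500; later rows by forward substitution.
  T[0,:] = [+0.0000, +0.2500, +0.2500, -0.5000, -0.3333]
  T[1,:] = [+0.0000, -0.0312, -0.7812, -0.1875, +0.2917]
  T[2,:] = [+0.0000, -0.0625, -0.1779, -0.3750, +0.5833]
  T[3,:] = [+0.0000, +0.0078, -0.2278, -0.2865, +0.7604]
  T[4,:] = [+0.0000, +0.1016, +0.4237, -0.2001, -0.2098]
moduli |λ_i(T)| = 0.9145, 0.3185, 0.3185, 0.1999, 0.0000.
ρ(T) = max|λ| = 0.9145; 0.9145 < 1 ⇒ converges.

0.9145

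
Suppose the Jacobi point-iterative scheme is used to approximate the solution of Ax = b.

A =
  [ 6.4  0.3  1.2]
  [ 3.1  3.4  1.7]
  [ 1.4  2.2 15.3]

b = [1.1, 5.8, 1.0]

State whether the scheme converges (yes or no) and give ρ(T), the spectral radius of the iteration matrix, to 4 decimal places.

yes, ρ = 0.4390

Diagonal D = diag(6.4, 3.4, 15.3); L, U strict lower/upper.
Jacobi: T = -D⁻¹(L+U), T[2,1] = -(2.2)/(15.3) = -0.1438; T[2,2] = 0.
  T[0,:] = [+0.0000, -0.0469, -0.1875]
  T[1,:] = [-0.9118, +0.0000, -0.5000]
  T[2,:] = [-0.0915, -0.1438, +0.0000]
eigenvalue magnitudes: 0.4390, 0.2468, 0.2468.
ρ = 0.4390; 0.4390 < 1 ⇒ converges.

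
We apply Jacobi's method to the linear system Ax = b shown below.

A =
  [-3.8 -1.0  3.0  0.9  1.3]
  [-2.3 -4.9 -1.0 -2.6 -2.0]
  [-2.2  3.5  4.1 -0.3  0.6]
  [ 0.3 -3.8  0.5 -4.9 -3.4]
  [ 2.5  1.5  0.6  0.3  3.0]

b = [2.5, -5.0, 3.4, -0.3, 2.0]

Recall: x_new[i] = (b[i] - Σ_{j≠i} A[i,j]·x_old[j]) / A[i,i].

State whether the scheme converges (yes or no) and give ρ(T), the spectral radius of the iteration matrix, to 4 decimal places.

no, ρ = 1.2013

Let D = diag(-3.8, -4.9, 4.1, -4.9, 3); L, U the strict triangles.
Jacobi: T = -D⁻¹(L+U), T[3,1] = -(-3.8)/(-4.9) = -0.7755; T[3,3] = 0.
  T[0,:] = [+0.0000 -0.2632 +0.7895 +0.2368 +0.3421]
  T[1,:] = [-0.4694 +0.0000 -0.2041 -0.5306 -0.4082]
  T[2,:] = [+0.5366 -0.8537 +0.0000 +0.0732 -0.1463]
  T[3,:] = [+0.0612 -0.7755 +0.1020 +0.0000 -0.6939]
  T[4,:] = [-0.8333 -0.5000 -0.2000 -0.1000 +0.0000]
eigenvalue magnitudes: 1.2013, 0.9404, 0.9404, 0.4511, 0.4511.
ρ = 1.2013; 1.2013 > 1 ⇒ diverges.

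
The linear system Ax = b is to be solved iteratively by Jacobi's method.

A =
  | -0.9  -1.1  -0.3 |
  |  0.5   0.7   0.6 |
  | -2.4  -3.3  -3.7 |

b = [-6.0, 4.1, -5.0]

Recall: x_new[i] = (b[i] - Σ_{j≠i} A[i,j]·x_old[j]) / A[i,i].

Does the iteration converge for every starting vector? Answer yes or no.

no

Let D = diag(-0.9, 0.7, -3.7); L, U the strict triangles.
Jacobi T = -D⁻¹(L+U): T[2,1] = -(-3.3)/(-3.7) = -0.8919; T[2,2] = 0.
  T[0,:] = [+0.0000  -1.2222  -0.3333]
  T[1,:] = [-0.7143  +0.0000  -0.8571]
  T[2,:] = [-0.6486  -0.8919  +0.0000]
eigenvalue magnitudes: 1.5577, 0.9632, 0.5945.
ρ = 1.5577; 1.5577 > 1, so it fails to converge.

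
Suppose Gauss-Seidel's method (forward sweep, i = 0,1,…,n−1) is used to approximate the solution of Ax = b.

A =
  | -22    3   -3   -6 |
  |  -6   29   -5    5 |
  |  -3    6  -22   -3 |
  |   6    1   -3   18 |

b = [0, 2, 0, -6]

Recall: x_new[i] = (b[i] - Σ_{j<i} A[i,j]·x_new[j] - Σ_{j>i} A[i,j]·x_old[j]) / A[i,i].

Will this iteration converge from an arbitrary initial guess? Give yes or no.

A = D + L + U where D = diag(-22, 29, -22, 18).
GS T = -(D+L)⁻¹U: row 0 first, T[0,2] = -(-3)/(-22) = -0.1364; later rows by forward substitution.
  T[0,:] = [+0.0000 +0.1364 -0.1364 -0.2727]
  T[1,:] = [+0.0000 +0.0282 +0.1442 -0.2288]
  T[2,:] = [+0.0000 -0.0109 +0.0579 -0.1616]
  T[3,:] = [+0.0000 -0.0488 +0.0471 +0.0767]
eigenvalue magnitudes: 0.1644, 0.0806, 0.0806, 0.0000.
spectral radius ρ = 0.1644; 0.1644 < 1 ⇒ converges.

yes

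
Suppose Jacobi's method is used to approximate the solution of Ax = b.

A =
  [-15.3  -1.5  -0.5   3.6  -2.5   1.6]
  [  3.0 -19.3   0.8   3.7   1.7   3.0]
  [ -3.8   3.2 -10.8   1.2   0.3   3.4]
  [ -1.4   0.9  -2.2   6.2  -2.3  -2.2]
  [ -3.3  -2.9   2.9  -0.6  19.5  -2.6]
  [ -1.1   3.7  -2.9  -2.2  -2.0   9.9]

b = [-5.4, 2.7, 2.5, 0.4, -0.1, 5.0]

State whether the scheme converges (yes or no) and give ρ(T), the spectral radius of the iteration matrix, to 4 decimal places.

Write A = D+L+U with D = diag(-15.3, -19.3, -10.8, 6.2, 19.5, 9.9).
Jacobi: T = -D⁻¹(L+U), T[0,2] = -(-0.5)/(-15.3) = -0.0327; T[0,0] = 0.
  T[0,:] = [+0.0000, -0.0980, -0.0327, +0.2353, -0.1634, +0.1046]
  T[1,:] = [+0.1554, +0.0000, +0.0415, +0.1917, +0.0881, +0.1554]
  T[2,:] = [-0.3519, +0.2963, +0.0000, +0.1111, +0.0278, +0.3148]
  T[3,:] = [+0.2258, -0.1452, +0.3548, +0.0000, +0.3710, +0.3548]
  T[4,:] = [+0.1692, +0.1487, -0.1487, +0.0308, +0.0000, +0.1333]
  T[5,:] = [+0.1111, -0.3737, +0.2929, +0.2222, +0.2020, +0.0000]
|eigenvalues of T|: 0.5146, 0.4330, 0.3155, 0.2776, 0.2776, 0.0461.
spectral radius ρ = 0.5146; 0.5146 < 1 ⇒ converges.

yes, ρ = 0.5146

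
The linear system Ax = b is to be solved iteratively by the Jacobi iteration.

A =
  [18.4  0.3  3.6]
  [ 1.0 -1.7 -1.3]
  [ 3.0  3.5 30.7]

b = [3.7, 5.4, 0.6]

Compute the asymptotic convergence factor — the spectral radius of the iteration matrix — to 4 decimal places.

Let D = diag(18.4, -1.7, 30.7); L, U the strict triangles.
T_J = -D⁻¹(L+U): T[2,0] = -(3)/(30.7) = -0.0977; T[2,2] = 0.
  T[0,:] = [+0.0000 -0.0163 -0.1957]
  T[1,:] = [+0.5882 +0.0000 -0.7647]
  T[2,:] = [-0.0977 -0.1140 +0.0000]
|λ(T)| sorted: 0.3602, 0.1818, 0.1818.
ρ(T) = max|λ| = 0.3602; 0.3602 < 1, so it converges for any x₀.

0.3602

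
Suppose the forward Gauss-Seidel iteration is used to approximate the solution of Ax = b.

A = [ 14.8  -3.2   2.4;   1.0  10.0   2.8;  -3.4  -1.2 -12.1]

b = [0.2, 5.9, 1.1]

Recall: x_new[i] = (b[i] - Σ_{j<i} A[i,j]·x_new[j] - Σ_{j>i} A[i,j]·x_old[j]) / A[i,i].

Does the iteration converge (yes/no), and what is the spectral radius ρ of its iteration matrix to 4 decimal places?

yes, ρ = 0.1579

Write A = D+L+U with D = diag(14.8, 10, -12.1).
GS T = -(D+L)⁻¹U: row 0 first, T[0,2] = -(2.4)/(14.8) = -0.1622; later rows by forward substitution.
  T[0,:] = [+0.0000  +0.2162  -0.1622]
  T[1,:] = [+0.0000  -0.0216  -0.2638]
  T[2,:] = [+0.0000  -0.0586  +0.0717]
|roots of det(T-λI)|: 0.1579, 0.1078, 0.0000.
ρ(T) = max|λ| = 0.1579; 0.1579 < 1, so it converges for any x₀.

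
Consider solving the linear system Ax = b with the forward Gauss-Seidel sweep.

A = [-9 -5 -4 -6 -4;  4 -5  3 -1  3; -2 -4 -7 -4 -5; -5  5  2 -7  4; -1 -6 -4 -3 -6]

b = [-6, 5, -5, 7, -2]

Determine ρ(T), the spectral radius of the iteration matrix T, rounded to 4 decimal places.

Write A = D+L+U with D = diag(-9, -5, -7, -7, -6).
GS T = -(D+L)⁻¹U: row 0 first, T[0,4] = -(-4)/(-9) = -0.4444; later rows by forward substitution.
  T[0,:] = [+0.0000  -0.5556  -0.4444  -0.6667  -0.4444]
  T[1,:] = [+0.0000  -0.4444  +0.2444  -0.7333  +0.2444]
  T[2,:] = [+0.0000  +0.4127  -0.0127  +0.0381  -0.7270]
  T[3,:] = [+0.0000  +0.1973  +0.4884  -0.0367  +0.8558]
  T[4,:] = [+0.0000  +0.1633  -0.4061  +0.8374  -0.1136]
eigenvalue magnitudes: 1.3589, 0.5891, 0.2522, 0.0899, 0.0000.
ρ = 1.3589; 1.3589 > 1: divergent.

1.3589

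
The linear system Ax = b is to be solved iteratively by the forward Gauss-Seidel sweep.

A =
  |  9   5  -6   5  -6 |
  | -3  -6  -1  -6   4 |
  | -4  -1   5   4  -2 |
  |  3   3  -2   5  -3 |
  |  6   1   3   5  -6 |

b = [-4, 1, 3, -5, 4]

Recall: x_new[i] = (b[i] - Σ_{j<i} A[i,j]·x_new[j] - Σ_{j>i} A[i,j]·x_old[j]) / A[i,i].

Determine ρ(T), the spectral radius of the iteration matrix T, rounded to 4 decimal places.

1.6955

Write A = D+L+U with D = diag(9, -6, 5, 5, -6).
T_GS = -(D+L)⁻¹U: row 0 first, T[0,4] = -(-6)/(9) = +0.6667; later rows by forward substitution.
  T[0,:] = [+0.0000  -0.5556  +0.6667  -0.5556  +0.6667]
  T[1,:] = [+0.0000  +0.2778  -0.5000  -0.7222  +0.3333]
  T[2,:] = [+0.0000  -0.3889  +0.4333  -1.3889  +1.0000]
  T[3,:] = [+0.0000  +0.0111  +0.0733  +0.2111  +0.4000]
  T[4,:] = [+0.0000  -0.6944  +0.8611  -1.1944  +1.5556]
moduli |λ_i(T)| = 1.6955, 0.6212, 0.2054, 0.2054, 0.0000.
spectral radius ρ = 1.6955; 1.6955 > 1, so it fails to converge.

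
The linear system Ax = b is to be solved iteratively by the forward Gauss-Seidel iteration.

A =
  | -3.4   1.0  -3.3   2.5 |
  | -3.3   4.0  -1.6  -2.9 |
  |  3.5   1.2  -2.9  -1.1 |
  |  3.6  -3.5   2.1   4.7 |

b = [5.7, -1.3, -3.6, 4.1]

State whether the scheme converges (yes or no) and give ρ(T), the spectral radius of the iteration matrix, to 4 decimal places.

A = D + L + U where D = diag(-3.4, 4, -2.9, 4.7).
T_GS = -(D+L)⁻¹U: row 0 first, T[0,3] = -(2.5)/(-3.4) = +0.7353; later rows by forward substitution.
  T[0,:] = [+0.0000 +0.2941 -0.9706 +0.7353]
  T[1,:] = [+0.0000 +0.2426 -0.4007 +1.3316]
  T[2,:] = [+0.0000 +0.4554 -1.3372 +1.0591]
  T[3,:] = [+0.0000 -0.2481 +1.0425 -0.0448]
|eigenvalues of T|: 1.6516, 0.5499, 0.0376, 0.0000.
spectral radius ρ = 1.6516; 1.6516 > 1 ⇒ diverges.

no, ρ = 1.6516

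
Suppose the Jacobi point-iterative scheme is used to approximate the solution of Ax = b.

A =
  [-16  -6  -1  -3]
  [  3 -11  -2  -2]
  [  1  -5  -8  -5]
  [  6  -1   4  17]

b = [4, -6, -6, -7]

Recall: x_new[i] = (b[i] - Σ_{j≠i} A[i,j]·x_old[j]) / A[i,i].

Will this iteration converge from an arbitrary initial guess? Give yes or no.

yes

A = D + L + U where D = diag(-16, -11, -8, 17).
Jacobi T = -D⁻¹(L+U): T[0,3] = -(-3)/(-16) = -0.1875; T[0,0] = 0.
  T[0,:] = [+0.0000 -0.3750 -0.0625 -0.1875]
  T[1,:] = [+0.2727 +0.0000 -0.1818 -0.1818]
  T[2,:] = [+0.1250 -0.6250 +0.0000 -0.6250]
  T[3,:] = [-0.3529 +0.0588 -0.2353 +0.0000]
|roots of det(T-λI)|: 0.5665, 0.4535, 0.2522, 0.2522.
spectral radius ρ = 0.5665; 0.5665 < 1 ⇒ converges.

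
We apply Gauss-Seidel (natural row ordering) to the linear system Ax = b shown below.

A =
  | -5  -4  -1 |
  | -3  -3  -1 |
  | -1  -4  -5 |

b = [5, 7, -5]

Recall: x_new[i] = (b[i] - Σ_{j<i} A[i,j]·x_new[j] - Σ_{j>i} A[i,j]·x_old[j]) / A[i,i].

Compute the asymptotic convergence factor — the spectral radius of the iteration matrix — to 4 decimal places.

Let D = diag(-5, -3, -5); L, U the strict triangles.
GS T = -(D+L)⁻¹U: row 0 first, T[0,1] = -(-4)/(-5) = -0.8000; later rows by forward substitution.
  T[0,:] = [+0.0000, -0.8000, -0.2000]
  T[1,:] = [+0.0000, +0.8000, -0.1333]
  T[2,:] = [+0.0000, -0.4800, +0.1467]
eigenvalue magnitudes: 0.8865, 0.0602, 0.0000.
ρ = 0.8865; 0.8865 < 1: convergent.

0.8865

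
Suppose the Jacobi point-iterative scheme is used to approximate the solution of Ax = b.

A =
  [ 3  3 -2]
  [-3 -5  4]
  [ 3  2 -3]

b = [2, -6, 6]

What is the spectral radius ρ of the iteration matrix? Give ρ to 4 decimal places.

1.5741

Split A = D + L + U, D = diag(3, -5, -3).
T_J = -D⁻¹(L+U): T[0,2] = -(-2)/(3) = +0.6667; T[0,0] = 0.
  T[0,:] = [+0.0000, -1.0000, +0.6667]
  T[1,:] = [-0.6000, +0.0000, +0.8000]
  T[2,:] = [+1.0000, +0.6667, +0.0000]
eigenvalue magnitudes: 1.5741, 0.8232, 0.8232.
spectral radius ρ = 1.5741; 1.5741 > 1: divergent.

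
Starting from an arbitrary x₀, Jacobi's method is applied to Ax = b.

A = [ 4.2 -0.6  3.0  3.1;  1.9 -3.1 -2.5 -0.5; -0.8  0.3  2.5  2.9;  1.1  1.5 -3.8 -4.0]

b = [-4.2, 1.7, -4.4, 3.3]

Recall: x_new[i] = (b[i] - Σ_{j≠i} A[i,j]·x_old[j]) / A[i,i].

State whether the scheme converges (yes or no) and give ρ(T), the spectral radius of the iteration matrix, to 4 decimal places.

no, ρ = 1.1952

Let D = diag(4.2, -3.1, 2.5, -4); L, U the strict triangles.
T_J = -D⁻¹(L+U): T[1,0] = -(1.9)/(-3.1) = +0.6129; T[1,1] = 0.
  T[0,:] = [+0.0000, +0.1429, -0.7143, -0.7381]
  T[1,:] = [+0.6129, +0.0000, -0.8065, -0.1613]
  T[2,:] = [+0.3200, -0.1200, +0.0000, -1.1600]
  T[3,:] = [+0.2750, +0.3750, -0.9500, +0.0000]
|eigenvalues of T|: 1.1952, 0.5482, 0.5482, 0.4443.
spectral radius ρ = 1.1952; 1.1952 > 1 ⇒ diverges.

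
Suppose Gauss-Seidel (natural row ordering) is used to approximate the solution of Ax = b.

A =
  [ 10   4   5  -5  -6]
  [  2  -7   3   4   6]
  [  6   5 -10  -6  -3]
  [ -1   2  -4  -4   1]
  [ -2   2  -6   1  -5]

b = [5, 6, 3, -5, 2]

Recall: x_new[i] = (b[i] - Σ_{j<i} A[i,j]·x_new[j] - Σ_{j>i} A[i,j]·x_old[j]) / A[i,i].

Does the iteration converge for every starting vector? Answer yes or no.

no

Split A = D + L + U, D = diag(10, -7, -10, -4, -5).
Gauss-Seidel: T = -(D+L)⁻¹U, row 0 first, T[0,1] = -(4)/(10) = -0.4000; later rows by forward substitution.
  T[0,:] = [+0.0000 -0.4000 -0.5000 +0.5000 +0.6000]
  T[1,:] = [+0.0000 -0.1143 +0.2857 +0.7143 +1.0286]
  T[2,:] = [+0.0000 -0.2971 -0.1571 +0.0571 +0.5743]
  T[3,:] = [+0.0000 +0.3400 +0.4250 +0.1750 +0.0400]
  T[4,:] = [+0.0000 +0.5389 +0.5879 +0.0521 -0.5097]
|eigenvalues of T|: 1.3691, 0.7658, 0.1005, 0.0977, 0.0000.
ρ = 1.3691; 1.3691 > 1 ⇒ diverges.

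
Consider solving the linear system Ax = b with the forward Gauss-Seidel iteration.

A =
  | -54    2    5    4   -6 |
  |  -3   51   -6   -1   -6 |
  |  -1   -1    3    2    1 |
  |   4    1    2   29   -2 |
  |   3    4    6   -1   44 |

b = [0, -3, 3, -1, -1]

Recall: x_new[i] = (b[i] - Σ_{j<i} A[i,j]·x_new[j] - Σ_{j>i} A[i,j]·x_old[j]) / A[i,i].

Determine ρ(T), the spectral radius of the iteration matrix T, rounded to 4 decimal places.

Write A = D+L+U with D = diag(-54, 51, 3, 29, 44).
Gauss-Seidel: T = -(D+L)⁻¹U, row 0 first, T[0,2] = -(5)/(-54) = +0.0926; later rows by forward substitution.
  T[0,:] = [+0.0000, +0.0370, +0.0926, +0.0741, -0.1111]
  T[1,:] = [+0.0000, +0.0022, +0.1231, +0.0240, +0.1111]
  T[2,:] = [+0.0000, +0.0131, +0.0719, -0.6340, -0.3333]
  T[3,:] = [+0.0000, -0.0061, -0.0220, +0.0327, +0.1034]
  T[4,:] = [+0.0000, -0.0046, -0.0278, +0.0800, +0.0453]
moduli |λ_i(T)| = 0.2667, 0.0660, 0.0660, 0.0118, 0.0000.
ρ(T) = max|λ| = 0.2667; 0.2667 < 1 ⇒ converges.

0.2667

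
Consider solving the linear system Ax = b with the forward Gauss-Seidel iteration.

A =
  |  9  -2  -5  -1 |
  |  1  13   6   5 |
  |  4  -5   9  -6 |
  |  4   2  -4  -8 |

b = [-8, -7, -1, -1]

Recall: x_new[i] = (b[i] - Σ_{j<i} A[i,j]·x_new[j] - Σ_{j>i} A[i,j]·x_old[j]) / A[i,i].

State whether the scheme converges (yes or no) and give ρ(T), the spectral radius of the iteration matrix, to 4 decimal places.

A = D + L + U where D = diag(9, 13, 9, -8).
GS T = -(D+L)⁻¹U: row 0 first, T[0,1] = -(-2)/(9) = +0.2222; later rows by forward substitution.
  T[0,:] = [+0.0000  +0.2222  +0.5556  +0.1111]
  T[1,:] = [+0.0000  -0.0171  -0.5043  -0.3932]
  T[2,:] = [+0.0000  -0.1083  -0.5271  +0.3989]
  T[3,:] = [+0.0000  +0.1610  +0.4152  -0.2422]
eigenvalue magnitudes: 0.8523, 0.2003, 0.2003, 0.0000.
spectral radius ρ = 0.8523; 0.8523 < 1, so it converges for any x₀.

yes, ρ = 0.8523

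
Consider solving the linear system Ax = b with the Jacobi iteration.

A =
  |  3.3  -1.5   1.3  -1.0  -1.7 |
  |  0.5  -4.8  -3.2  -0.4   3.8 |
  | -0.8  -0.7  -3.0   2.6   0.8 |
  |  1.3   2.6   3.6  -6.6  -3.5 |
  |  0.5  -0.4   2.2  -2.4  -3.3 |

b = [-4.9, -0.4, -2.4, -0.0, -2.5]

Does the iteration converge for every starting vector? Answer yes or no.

no

Split A = D + L + U, D = diag(3.3, -4.8, -3, -6.6, -3.3).
T_J = -D⁻¹(L+U): T[0,1] = -(-1.5)/(3.3) = +0.4545; T[0,0] = 0.
  T[0,:] = [+0.0000  +0.4545  -0.3939  +0.3030  +0.5152]
  T[1,:] = [+0.1042  +0.0000  -0.6667  -0.0833  +0.7917]
  T[2,:] = [-0.2667  -0.2333  +0.0000  +0.8667  +0.2667]
  T[3,:] = [+0.1970  +0.3939  +0.5455  +0.0000  -0.5303]
  T[4,:] = [+0.1515  -0.1212  +0.6667  -0.7273  +0.0000]
moduli |λ_i(T)| = 1.4713, 0.7476, 0.7476, 0.4697, 0.1838.
ρ(T) = max|λ| = 1.4713; 1.4713 > 1: divergent.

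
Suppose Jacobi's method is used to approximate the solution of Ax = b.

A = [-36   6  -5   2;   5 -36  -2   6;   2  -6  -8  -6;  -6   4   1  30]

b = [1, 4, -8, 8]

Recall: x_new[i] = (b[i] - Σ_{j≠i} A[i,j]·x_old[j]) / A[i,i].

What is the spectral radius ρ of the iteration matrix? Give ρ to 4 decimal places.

0.3815

Diagonal D = diag(-36, -36, -8, 30); L, U strict lower/upper.
T_J = -D⁻¹(L+U): T[0,1] = -(6)/(-36) = +0.1667; T[0,0] = 0.
  T[0,:] = [+0.0000  +0.1667  -0.1389  +0.0556]
  T[1,:] = [+0.1389  +0.0000  -0.0556  +0.1667]
  T[2,:] = [+0.2500  -0.7500  +0.0000  -0.7500]
  T[3,:] = [+0.2000  -0.1333  -0.0333  +0.0000]
moduli |λ_i(T)| = 0.3815, 0.2993, 0.2993, 0.0346.
ρ(T) = max|λ| = 0.3815; 0.3815 < 1 ⇒ converges.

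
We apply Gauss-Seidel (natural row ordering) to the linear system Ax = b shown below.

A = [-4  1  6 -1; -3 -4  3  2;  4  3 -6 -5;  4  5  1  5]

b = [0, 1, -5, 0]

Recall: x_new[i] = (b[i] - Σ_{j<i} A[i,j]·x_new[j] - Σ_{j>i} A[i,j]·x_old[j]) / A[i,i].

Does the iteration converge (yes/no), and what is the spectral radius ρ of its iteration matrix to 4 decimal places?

Split A = D + L + U, D = diag(-4, -4, -6, 5).
Gauss-Seidel: T = -(D+L)⁻¹U, row 0 first, T[0,2] = -(6)/(-4) = +1.5000; later rows by forward substitution.
  T[0,:] = [+0.0000 +0.2500 +1.5000 -0.2500]
  T[1,:] = [+0.0000 -0.1875 -0.3750 +0.6875]
  T[2,:] = [+0.0000 +0.0729 +0.8125 -0.6562]
  T[3,:] = [+0.0000 -0.0271 -0.9875 -0.3563]
|eigenvalues of T|: 1.1835, 0.7793, 0.1355, 0.0000.
ρ = 1.1835; 1.1835 > 1 ⇒ diverges.

no, ρ = 1.1835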